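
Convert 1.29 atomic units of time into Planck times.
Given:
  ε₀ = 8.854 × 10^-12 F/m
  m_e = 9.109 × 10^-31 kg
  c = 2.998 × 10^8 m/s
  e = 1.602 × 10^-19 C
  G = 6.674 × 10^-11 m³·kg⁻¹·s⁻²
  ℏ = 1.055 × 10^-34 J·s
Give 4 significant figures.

5.797 × 10^26

atomic unit of time: τ_au = (4πε₀)²ℏ³/(m_e e⁴) = 2.423 × 10^-17 s
Planck time: t_P = √(ℏG/c⁵) = 5.392 × 10^-44 s
1.29 × 2.423 × 10^-17 / 5.392 × 10^-44 = 5.797 × 10^26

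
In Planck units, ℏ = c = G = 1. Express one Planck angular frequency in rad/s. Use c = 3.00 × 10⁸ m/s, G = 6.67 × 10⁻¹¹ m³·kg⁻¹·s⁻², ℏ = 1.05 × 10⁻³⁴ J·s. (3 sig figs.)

From ℏ = c = G = 1 the angular frequency scale is ω_P = √(c⁵/(ℏG)).
  = √(3.47 × 10⁸⁶)
  = 1.86 × 10⁴³ rad/s

1.86 × 10⁴³ rad/s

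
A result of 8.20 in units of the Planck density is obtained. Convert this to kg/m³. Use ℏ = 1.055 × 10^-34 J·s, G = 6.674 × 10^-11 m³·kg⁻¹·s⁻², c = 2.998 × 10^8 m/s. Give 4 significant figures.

4.226 × 10^97 kg/m³

One Planck density: ρ_P = c⁵/(ℏG²) = 5.154 × 10^96 kg/m³.
8.20 × 5.154 × 10^96 kg/m³ = 4.226 × 10^97 kg/m³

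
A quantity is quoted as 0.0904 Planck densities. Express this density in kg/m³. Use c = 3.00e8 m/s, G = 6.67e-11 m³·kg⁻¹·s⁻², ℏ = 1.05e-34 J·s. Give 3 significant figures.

One Planck density: ρ_P = c⁵/(ℏG²) = 5.20e96 kg/m³.
0.0904 × 5.20e96 kg/m³ = 4.70e95 kg/m³

4.70e95 kg/m³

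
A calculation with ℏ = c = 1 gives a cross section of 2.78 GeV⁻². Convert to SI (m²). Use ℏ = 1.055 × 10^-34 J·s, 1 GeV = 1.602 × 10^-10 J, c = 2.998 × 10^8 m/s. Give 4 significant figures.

1.084 × 10^-31 m²

Area is [L]² = [E]⁻²·(ℏc)²; restore (ℏc)².
1 GeV⁻² → (ℏc)² × (1 GeV in J)⁻² = 3.898 × 10^-32 m².
Result: 2.78 × 3.898 × 10^-32 = 1.084 × 10^-31 m².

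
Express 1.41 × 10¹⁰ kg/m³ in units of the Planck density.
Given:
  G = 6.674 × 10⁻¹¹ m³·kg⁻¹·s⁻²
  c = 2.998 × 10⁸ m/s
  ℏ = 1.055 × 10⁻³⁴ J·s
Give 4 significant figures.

Planck density: ρ_P = c⁵/(ℏG²) = 5.154 × 10⁹⁶ kg/m³.
1.41 × 10¹⁰ / 5.154 × 10⁹⁶ = 2.736 × 10⁻⁸⁷

2.736 × 10⁻⁸⁷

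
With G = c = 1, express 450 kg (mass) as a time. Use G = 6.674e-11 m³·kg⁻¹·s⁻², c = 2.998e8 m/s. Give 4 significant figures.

1.115e-33 s

Mass → time via G/c³.
450 kg × (G/c³) = 1.115e-33 s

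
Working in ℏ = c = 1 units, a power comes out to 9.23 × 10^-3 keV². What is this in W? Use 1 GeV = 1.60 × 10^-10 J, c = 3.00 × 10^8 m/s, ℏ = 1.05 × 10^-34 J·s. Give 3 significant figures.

2.25 W

Power is [E]/[T] = [E]²/ℏ.
1 GeV² → 1/ℏ × (1 GeV in J)² = 2.44 × 10^14 W.
Convert the energy scale: 9.23 × 10^-3 keV² = 9.23 × 10^-15 GeV².
Result: 9.23 × 10^-15 × 2.44 × 10^14 = 2.25 W.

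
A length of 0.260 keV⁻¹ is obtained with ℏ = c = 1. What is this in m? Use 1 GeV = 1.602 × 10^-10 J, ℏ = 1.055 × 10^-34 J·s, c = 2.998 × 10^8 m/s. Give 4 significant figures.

A length is [E]⁻¹ in ℏ=c=1; restore one factor of ℏc.
1 GeV⁻¹ → ℏc × (1 GeV in J)⁻¹ = 1.974 × 10^-16 m.
Convert the energy scale: 0.260 keV⁻¹ = 2.60 × 10^5 GeV⁻¹.
Result: 2.60 × 10^5 × 1.974 × 10^-16 = 5.133 × 10^-11 m.

5.133 × 10^-11 m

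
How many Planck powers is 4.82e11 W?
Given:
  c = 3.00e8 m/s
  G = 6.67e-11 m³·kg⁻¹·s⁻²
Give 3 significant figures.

1.32e-41

Planck power: P_P = c⁵/G = 3.64e52 W.
4.82e11 / 3.64e52 = 1.32e-41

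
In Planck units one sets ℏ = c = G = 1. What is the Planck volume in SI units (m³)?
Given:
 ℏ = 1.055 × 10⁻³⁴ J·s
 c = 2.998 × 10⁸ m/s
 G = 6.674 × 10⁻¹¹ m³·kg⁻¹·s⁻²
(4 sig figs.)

4.224 × 10⁻¹⁰⁵ m³

V_P = (ℏG/c³)^(3/2)
  = √(1.784 × 10⁻²⁰⁹)
  = 4.224 × 10⁻¹⁰⁵ m³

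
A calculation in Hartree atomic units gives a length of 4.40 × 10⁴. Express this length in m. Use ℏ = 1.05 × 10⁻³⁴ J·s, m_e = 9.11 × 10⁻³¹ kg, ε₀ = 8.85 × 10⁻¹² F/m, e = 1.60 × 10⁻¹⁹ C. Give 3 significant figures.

One Bohr radius: a₀ = 4πε₀ℏ²/(m_e e²) = 5.26 × 10⁻¹¹ m.
4.40 × 10⁴ × 5.26 × 10⁻¹¹ m = 2.31 × 10⁻⁶ m

2.31 × 10⁻⁶ m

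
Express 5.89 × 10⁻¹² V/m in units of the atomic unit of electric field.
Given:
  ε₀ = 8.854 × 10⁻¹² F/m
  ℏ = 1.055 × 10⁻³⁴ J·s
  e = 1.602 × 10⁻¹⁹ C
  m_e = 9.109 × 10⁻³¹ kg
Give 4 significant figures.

1.148 × 10⁻²³

atomic unit of electric field: E_au = E_h/(e a₀) = m_e²e⁵/((4πε₀)³ℏ⁴) = 5.131 × 10¹¹ V/m.
5.89 × 10⁻¹² / 5.131 × 10¹¹ = 1.148 × 10⁻²³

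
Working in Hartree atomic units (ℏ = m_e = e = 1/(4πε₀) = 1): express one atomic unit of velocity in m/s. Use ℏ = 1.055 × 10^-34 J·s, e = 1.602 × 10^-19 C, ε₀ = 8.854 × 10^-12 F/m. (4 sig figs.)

From ℏ = m_e = e = 1/(4πε₀) = 1 the velocity scale is v_au = e²/(4πε₀ℏ).
  = 2.566 × 10^-38 / 1.174 × 10^-44
  = 2.186 × 10^6 m/s

2.186 × 10^6 m/s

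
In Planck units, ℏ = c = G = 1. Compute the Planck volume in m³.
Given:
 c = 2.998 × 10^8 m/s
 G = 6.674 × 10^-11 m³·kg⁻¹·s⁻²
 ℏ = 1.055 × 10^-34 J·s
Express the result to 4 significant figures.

4.224 × 10^-105 m³

The unique combination of the constants set to 1 with dimensions of volume is V_P = (ℏG/c³)^(3/2).
  = √(1.784 × 10^-209)
  = 4.224 × 10^-105 m³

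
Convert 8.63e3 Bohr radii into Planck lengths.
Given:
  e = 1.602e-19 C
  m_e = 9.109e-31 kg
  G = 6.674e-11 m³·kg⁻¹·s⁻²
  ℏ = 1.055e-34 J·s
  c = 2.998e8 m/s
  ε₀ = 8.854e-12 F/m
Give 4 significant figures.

2.828e28

Bohr radius: a₀ = 4πε₀ℏ²/(m_e e²) = 5.297e-11 m
Planck length: ℓ_P = √(ℏG/c³) = 1.616e-35 m
8.63e3 × 5.297e-11 / 1.616e-35 = 2.828e28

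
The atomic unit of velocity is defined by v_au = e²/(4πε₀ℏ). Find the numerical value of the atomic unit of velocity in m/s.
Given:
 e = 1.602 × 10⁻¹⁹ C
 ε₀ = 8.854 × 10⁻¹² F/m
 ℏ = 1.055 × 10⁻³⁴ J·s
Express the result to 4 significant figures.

2.186 × 10⁶ m/s

v_au = e²/(4πε₀ℏ)
  = 2.566 × 10⁻³⁸ / 1.174 × 10⁻⁴⁴
  = 2.186 × 10⁶ m/s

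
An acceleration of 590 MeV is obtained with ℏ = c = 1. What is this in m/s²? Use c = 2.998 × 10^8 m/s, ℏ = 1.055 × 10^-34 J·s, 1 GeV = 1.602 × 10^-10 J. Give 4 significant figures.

Acceleration is [L]/[T]² = c·[E]/ℏ.
1 GeV → c/ℏ × (1 GeV in J) = 4.552 × 10^32 m/s².
Convert the energy scale: 590 MeV = 0.590 GeV.
Result: 0.590 × 4.552 × 10^32 = 2.686 × 10^32 m/s².

2.686 × 10^32 m/s²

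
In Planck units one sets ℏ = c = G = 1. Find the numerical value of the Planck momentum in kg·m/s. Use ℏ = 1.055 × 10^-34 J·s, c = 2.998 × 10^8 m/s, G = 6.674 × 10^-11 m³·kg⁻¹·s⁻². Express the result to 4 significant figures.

6.527 kg·m/s

p_P = √(ℏc³/G)
  = √(42.60)
  = 6.527 kg·m/s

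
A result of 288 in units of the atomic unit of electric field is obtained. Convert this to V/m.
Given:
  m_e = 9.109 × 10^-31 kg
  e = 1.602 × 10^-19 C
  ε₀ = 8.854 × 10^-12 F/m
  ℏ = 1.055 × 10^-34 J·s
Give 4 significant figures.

One atomic unit of electric field: E_au = E_h/(e a₀) = m_e²e⁵/((4πε₀)³ℏ⁴) = 5.131 × 10^11 V/m.
288 × 5.131 × 10^11 V/m = 1.478 × 10^14 V/m

1.478 × 10^14 V/m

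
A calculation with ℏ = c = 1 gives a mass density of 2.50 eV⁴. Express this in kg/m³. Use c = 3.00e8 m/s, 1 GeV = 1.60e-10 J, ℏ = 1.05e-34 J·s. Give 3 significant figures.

Mass density is [E]/(c²[L]³) = [E]⁴/(ℏ³c⁵).
1 GeV⁴ → 1/(ℏ³c⁵) × (1 GeV in J)⁴ = 2.33e20 kg/m³.
Convert the energy scale: 2.50 eV⁴ = 2.50e-36 GeV⁴.
Result: 2.50e-36 × 2.33e20 = 5.82e-16 kg/m³.

5.82e-16 kg/m³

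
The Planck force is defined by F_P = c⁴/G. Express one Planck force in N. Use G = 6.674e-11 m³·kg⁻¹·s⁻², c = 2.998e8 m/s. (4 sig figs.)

F_P = c⁴/G
  = 8.078e33 / 6.674e-11
  = 1.210e44 N

1.210e44 N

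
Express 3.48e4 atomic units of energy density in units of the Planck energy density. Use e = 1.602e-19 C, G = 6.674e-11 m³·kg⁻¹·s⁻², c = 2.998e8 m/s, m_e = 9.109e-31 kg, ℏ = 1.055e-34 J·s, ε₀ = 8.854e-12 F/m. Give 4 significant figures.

2.201e-96

atomic unit of energy density: u_au = E_h/a₀³ = m_e⁴e¹⁰/((4πε₀)⁵ℏ⁸) = 2.929e13 J/m³
Planck energy density: u_P = c⁷/(ℏG²) = 4.632e113 J/m³
3.48e4 × 2.929e13 / 4.632e113 = 2.201e-96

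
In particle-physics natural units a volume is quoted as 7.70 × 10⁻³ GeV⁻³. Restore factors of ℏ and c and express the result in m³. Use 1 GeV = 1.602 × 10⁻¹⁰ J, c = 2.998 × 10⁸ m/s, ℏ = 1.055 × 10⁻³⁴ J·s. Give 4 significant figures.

5.926 × 10⁻⁵⁰ m³

Volume is [L]³ = [E]⁻³·(ℏc)³.
1 GeV⁻³ → (ℏc)³ × (1 GeV in J)⁻³ = 7.696 × 10⁻⁴⁸ m³.
Result: 7.70 × 10⁻³ × 7.696 × 10⁻⁴⁸ = 5.926 × 10⁻⁵⁰ m³.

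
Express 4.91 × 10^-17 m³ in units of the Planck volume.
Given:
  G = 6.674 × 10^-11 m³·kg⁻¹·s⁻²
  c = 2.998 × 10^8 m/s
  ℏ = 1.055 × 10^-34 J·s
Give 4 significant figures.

1.162 × 10^88

Planck volume: V_P = (ℏG/c³)^(3/2) = 4.224 × 10^-105 m³.
4.91 × 10^-17 / 4.224 × 10^-105 = 1.162 × 10^88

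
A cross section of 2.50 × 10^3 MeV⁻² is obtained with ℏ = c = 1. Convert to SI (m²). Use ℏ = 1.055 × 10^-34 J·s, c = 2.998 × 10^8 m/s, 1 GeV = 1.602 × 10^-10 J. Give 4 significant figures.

9.745 × 10^-23 m²

Area is [L]² = [E]⁻²·(ℏc)²; restore (ℏc)².
1 GeV⁻² → (ℏc)² × (1 GeV in J)⁻² = 3.898 × 10^-32 m².
Convert the energy scale: 2.50 × 10^3 MeV⁻² = 2.50 × 10^9 GeV⁻².
Result: 2.50 × 10^9 × 3.898 × 10^-32 = 9.745 × 10^-23 m².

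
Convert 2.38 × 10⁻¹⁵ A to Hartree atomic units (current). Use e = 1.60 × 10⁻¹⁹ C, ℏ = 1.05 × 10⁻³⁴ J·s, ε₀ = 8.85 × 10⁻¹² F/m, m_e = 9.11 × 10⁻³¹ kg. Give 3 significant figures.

atomic unit of electric current: I_au = e E_h/ℏ = m_e e⁵/((4πε₀)²ℏ³) = 6.67 × 10⁻³ A.
2.38 × 10⁻¹⁵ / 6.67 × 10⁻³ = 3.57 × 10⁻¹³

3.57 × 10⁻¹³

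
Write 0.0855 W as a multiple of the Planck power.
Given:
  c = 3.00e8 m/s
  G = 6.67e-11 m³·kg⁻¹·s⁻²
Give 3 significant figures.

2.35e-54

Planck power: P_P = c⁵/G = 3.64e52 W.
0.0855 / 3.64e52 = 2.35e-54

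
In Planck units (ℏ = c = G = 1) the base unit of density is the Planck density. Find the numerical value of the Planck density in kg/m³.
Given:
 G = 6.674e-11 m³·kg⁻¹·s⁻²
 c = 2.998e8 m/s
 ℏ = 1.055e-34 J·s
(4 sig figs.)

ρ_P = c⁵/(ℏG²)
  = 2.422e42 / 4.699e-55
  = 5.154e96 kg/m³

5.154e96 kg/m³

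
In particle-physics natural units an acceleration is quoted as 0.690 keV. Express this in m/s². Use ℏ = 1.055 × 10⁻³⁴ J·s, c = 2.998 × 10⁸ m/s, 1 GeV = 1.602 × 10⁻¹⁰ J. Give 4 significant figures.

Acceleration is [L]/[T]² = c·[E]/ℏ.
1 GeV → c/ℏ × (1 GeV in J) = 4.552 × 10³² m/s².
Convert the energy scale: 0.690 keV = 6.90 × 10⁻⁷ GeV.
Result: 6.90 × 10⁻⁷ × 4.552 × 10³² = 3.141 × 10²⁶ m/s².

3.141 × 10²⁶ m/s²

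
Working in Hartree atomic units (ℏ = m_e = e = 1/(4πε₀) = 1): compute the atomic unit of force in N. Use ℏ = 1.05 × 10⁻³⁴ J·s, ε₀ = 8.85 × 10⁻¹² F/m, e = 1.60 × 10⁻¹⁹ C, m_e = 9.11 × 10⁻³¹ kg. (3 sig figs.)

Dimensional analysis gives F_au = E_h/a₀ = m_e²e⁶/((4πε₀)³ℏ⁴).
E_h = 4.38 × 10⁻¹⁸ J
a₀ = 5.26 × 10⁻¹¹ m
E_h/a₀ = 8.33 × 10⁻⁸ N

8.33 × 10⁻⁸ N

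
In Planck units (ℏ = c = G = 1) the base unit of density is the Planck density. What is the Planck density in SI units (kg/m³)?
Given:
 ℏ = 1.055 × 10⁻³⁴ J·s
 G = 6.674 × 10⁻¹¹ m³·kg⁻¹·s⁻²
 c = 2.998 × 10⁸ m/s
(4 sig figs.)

5.154 × 10⁹⁶ kg/m³

ρ_P = c⁵/(ℏG²)
  = 2.422 × 10⁴² / 4.699 × 10⁻⁵⁵
  = 5.154 × 10⁹⁶ kg/m³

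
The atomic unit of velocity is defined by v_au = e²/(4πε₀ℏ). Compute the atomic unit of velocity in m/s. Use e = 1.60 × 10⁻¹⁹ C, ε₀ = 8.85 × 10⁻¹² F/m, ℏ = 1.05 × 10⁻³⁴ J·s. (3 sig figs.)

v_au = e²/(4πε₀ℏ)
  = 2.56 × 10⁻³⁸ / 1.17 × 10⁻⁴⁴
  = 2.19 × 10⁶ m/s

2.19 × 10⁶ m/s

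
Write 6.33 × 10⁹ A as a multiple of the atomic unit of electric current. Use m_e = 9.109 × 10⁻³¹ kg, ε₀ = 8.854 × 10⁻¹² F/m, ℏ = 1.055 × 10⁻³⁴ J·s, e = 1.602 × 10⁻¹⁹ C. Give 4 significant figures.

atomic unit of electric current: I_au = e E_h/ℏ = m_e e⁵/((4πε₀)²ℏ³) = 6.612 × 10⁻³ A.
6.33 × 10⁹ / 6.612 × 10⁻³ = 9.574 × 10¹¹

9.574 × 10¹¹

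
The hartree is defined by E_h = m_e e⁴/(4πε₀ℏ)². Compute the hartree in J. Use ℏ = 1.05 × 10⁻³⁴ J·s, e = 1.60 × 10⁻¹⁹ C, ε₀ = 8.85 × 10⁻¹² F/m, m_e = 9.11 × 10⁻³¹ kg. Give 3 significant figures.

4.38 × 10⁻¹⁸ J

E_h = m_e e⁴/(4πε₀ℏ)²
  = 5.97 × 10⁻¹⁰⁶ / 1.36 × 10⁻⁸⁸
  = 4.38 × 10⁻¹⁸ J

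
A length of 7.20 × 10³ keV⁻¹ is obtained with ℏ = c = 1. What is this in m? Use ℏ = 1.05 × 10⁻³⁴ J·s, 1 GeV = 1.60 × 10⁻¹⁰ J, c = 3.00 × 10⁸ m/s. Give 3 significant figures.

A length is [E]⁻¹ in ℏ=c=1; restore one factor of ℏc.
1 GeV⁻¹ → ℏc × (1 GeV in J)⁻¹ = 1.97 × 10⁻¹⁶ m.
Convert the energy scale: 7.20 × 10³ keV⁻¹ = 7.20 × 10⁹ GeV⁻¹.
Result: 7.20 × 10⁹ × 1.97 × 10⁻¹⁶ = 1.42 × 10⁻⁶ m.

1.42 × 10⁻⁶ m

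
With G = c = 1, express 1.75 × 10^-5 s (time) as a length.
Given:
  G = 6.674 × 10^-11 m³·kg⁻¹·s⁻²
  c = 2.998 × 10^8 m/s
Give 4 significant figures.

Time → length via c.
1.75 × 10^-5 s × (c) = 5.246 × 10^3 m

5.246 × 10^3 m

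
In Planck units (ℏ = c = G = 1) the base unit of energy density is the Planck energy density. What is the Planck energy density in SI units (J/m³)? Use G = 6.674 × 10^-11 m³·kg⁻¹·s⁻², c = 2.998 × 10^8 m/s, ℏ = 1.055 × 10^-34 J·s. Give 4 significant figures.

u_P = c⁷/(ℏG²)
  = 2.177 × 10^59 / 4.699 × 10^-55
  = 4.632 × 10^113 J/m³

4.632 × 10^113 J/m³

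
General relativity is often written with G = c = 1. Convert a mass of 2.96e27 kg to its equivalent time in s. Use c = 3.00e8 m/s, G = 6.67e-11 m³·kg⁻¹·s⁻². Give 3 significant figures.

Mass → time via G/c³.
2.96e27 kg × (G/c³) = 7.31e-9 s

7.31e-9 s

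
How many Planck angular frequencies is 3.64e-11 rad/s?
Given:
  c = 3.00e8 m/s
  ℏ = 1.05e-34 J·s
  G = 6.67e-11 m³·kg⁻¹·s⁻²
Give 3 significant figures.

1.95e-54

Planck angular frequency: ω_P = √(c⁵/(ℏG)) = 1.86e43 rad/s.
3.64e-11 / 1.86e43 = 1.95e-54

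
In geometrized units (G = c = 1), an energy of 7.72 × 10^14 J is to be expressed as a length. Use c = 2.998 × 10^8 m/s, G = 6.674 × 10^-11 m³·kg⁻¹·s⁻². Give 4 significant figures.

Energy → length via G/c⁴.
7.72 × 10^14 J × (G/c⁴) = 6.378 × 10^-30 m

6.378 × 10^-30 m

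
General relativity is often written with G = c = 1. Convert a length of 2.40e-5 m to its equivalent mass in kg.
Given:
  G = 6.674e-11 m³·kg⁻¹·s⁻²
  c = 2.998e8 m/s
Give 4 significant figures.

Length → mass via c²/G.
2.40e-5 m × (c²/G) = 3.232e22 kg

3.232e22 kg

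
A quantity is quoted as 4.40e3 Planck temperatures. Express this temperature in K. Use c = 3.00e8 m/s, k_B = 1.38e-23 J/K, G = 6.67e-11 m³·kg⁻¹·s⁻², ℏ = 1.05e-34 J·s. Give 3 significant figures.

One Planck temperature: T_P = √(ℏc⁵/G) / k_B = 1.42e32 K.
4.40e3 × 1.42e32 K = 6.24e35 K

6.24e35 K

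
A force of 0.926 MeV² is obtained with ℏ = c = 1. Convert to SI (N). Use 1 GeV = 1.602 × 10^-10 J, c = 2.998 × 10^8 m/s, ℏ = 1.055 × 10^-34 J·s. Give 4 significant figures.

Force is [E]/[L] = [E]²/(ℏc); restore (ℏc)⁻¹.
1 GeV² → 1/(ℏc) × (1 GeV in J)² = 8.114 × 10^5 N.
Convert the energy scale: 0.926 MeV² = 9.26 × 10^-7 GeV².
Result: 9.26 × 10^-7 × 8.114 × 10^5 = 0.7514 N.

0.7514 N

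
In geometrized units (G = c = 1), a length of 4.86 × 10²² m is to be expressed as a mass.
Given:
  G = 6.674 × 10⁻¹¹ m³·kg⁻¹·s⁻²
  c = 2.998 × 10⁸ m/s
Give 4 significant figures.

Length → mass via c²/G.
4.86 × 10²² m × (c²/G) = 6.545 × 10⁴⁹ kg

6.545 × 10⁴⁹ kg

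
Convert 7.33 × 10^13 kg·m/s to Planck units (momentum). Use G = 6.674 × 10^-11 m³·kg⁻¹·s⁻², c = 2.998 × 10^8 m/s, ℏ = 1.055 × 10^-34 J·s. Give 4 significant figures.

1.123 × 10^13

Planck momentum: p_P = √(ℏc³/G) = 6.527 kg·m/s.
7.33 × 10^13 / 6.527 = 1.123 × 10^13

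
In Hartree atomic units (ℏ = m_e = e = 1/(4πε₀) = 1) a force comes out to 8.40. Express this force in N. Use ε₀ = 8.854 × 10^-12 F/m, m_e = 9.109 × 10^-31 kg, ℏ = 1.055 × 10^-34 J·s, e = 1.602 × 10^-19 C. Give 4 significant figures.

6.905 × 10^-7 N

One atomic unit of force: F_au = E_h/a₀ = m_e²e⁶/((4πε₀)³ℏ⁴) = 8.220 × 10^-8 N.
8.40 × 8.220 × 10^-8 N = 6.905 × 10^-7 N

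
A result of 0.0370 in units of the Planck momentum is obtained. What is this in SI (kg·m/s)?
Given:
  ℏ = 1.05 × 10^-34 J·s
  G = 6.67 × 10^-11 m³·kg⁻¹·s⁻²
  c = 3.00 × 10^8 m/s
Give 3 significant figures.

0.241 kg·m/s

One Planck momentum: p_P = √(ℏc³/G) = 6.52 kg·m/s.
0.0370 × 6.52 kg·m/s = 0.241 kg·m/s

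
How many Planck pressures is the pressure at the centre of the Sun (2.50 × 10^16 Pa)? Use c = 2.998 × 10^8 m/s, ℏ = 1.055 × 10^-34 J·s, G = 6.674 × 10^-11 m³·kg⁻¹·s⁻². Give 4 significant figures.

Planck pressure: p_P = c⁷/(ℏG²) = 4.632 × 10^113 Pa.
2.50 × 10^16 / 4.632 × 10^113 = 5.397 × 10^-98

5.397 × 10^-98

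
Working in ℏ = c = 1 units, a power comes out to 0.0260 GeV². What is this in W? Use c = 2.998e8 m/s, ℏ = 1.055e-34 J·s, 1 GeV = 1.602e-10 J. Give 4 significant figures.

6.325e12 W

Power is [E]/[T] = [E]²/ℏ.
1 GeV² → 1/ℏ × (1 GeV in J)² = 2.433e14 W.
Result: 0.0260 × 2.433e14 = 6.325e12 W.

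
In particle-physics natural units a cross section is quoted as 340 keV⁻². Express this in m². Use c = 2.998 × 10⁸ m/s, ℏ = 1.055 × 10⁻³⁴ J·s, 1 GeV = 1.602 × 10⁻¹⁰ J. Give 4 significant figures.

1.325 × 10⁻¹⁷ m²

Area is [L]² = [E]⁻²·(ℏc)²; restore (ℏc)².
1 GeV⁻² → (ℏc)² × (1 GeV in J)⁻² = 3.898 × 10⁻³² m².
Convert the energy scale: 340 keV⁻² = 3.40 × 10¹⁴ GeV⁻².
Result: 3.40 × 10¹⁴ × 3.898 × 10⁻³² = 1.325 × 10⁻¹⁷ m².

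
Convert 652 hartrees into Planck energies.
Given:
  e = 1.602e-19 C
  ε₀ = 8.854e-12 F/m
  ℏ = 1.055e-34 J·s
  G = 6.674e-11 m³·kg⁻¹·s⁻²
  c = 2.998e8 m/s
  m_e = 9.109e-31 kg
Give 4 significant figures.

hartree: E_h = m_e e⁴/(4πε₀ℏ)² = 4.354e-18 J
Planck energy: E_P = √(ℏc⁵/G) = 1.957e9 J
652 × 4.354e-18 / 1.957e9 = 1.451e-24

1.451e-24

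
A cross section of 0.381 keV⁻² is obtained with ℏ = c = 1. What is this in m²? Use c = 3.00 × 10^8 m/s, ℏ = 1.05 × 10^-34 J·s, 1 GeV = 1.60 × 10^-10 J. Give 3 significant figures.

Area is [L]² = [E]⁻²·(ℏc)²; restore (ℏc)².
1 GeV⁻² → (ℏc)² × (1 GeV in J)⁻² = 3.88 × 10^-32 m².
Convert the energy scale: 0.381 keV⁻² = 3.81 × 10^11 GeV⁻².
Result: 3.81 × 10^11 × 3.88 × 10^-32 = 1.48 × 10^-20 m².

1.48 × 10^-20 m²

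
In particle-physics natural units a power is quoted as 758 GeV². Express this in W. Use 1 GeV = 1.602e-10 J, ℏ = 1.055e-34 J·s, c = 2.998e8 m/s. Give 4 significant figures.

1.844e17 W

Power is [E]/[T] = [E]²/ℏ.
1 GeV² → 1/ℏ × (1 GeV in J)² = 2.433e14 W.
Result: 758 × 2.433e14 = 1.844e17 W.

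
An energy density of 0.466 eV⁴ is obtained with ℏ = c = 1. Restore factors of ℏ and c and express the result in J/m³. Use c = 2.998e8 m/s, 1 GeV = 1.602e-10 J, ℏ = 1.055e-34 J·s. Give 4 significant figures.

9.700 J/m³

[E]/[L]³ = [E]⁴/(ℏc)³; restore (ℏc)⁻³.
1 GeV⁴ → 1/(ℏc)³ × (1 GeV in J)⁴ = 2.082e37 J/m³.
Convert the energy scale: 0.466 eV⁴ = 4.66e-37 GeV⁴.
Result: 4.66e-37 × 2.082e37 = 9.700 J/m³.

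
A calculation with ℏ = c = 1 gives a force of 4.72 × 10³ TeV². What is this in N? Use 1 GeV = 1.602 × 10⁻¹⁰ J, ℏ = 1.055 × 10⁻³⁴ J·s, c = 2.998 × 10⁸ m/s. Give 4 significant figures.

3.830 × 10¹⁵ N

Force is [E]/[L] = [E]²/(ℏc); restore (ℏc)⁻¹.
1 GeV² → 1/(ℏc) × (1 GeV in J)² = 8.114 × 10⁵ N.
Convert the energy scale: 4.72 × 10³ TeV² = 4.72 × 10⁹ GeV².
Result: 4.72 × 10⁹ × 8.114 × 10⁵ = 3.830 × 10¹⁵ N.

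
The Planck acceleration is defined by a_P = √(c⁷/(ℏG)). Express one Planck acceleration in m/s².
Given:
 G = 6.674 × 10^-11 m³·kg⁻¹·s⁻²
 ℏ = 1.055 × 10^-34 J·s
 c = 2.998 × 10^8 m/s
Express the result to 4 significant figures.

5.560 × 10^51 m/s²

a_P = √(c⁷/(ℏG))
  = √(3.092 × 10^103)
  = 5.560 × 10^51 m/s²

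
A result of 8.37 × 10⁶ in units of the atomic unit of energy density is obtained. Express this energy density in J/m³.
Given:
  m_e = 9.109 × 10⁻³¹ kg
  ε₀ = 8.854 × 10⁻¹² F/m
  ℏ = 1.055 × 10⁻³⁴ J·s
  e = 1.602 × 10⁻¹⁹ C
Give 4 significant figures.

One atomic unit of energy density: u_au = E_h/a₀³ = m_e⁴e¹⁰/((4πε₀)⁵ℏ⁸) = 2.929 × 10¹³ J/m³.
8.37 × 10⁶ × 2.929 × 10¹³ J/m³ = 2.452 × 10²⁰ J/m³

2.452 × 10²⁰ J/m³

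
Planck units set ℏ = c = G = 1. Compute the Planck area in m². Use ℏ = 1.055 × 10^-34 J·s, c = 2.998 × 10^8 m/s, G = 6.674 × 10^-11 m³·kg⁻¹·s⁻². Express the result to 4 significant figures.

The unique combination of the constants set to 1 with dimensions of area is A_P = ℏG/c³.
  = 7.041 × 10^-45 / 2.695 × 10^25
  = 2.613 × 10^-70 m²

2.613 × 10^-70 m²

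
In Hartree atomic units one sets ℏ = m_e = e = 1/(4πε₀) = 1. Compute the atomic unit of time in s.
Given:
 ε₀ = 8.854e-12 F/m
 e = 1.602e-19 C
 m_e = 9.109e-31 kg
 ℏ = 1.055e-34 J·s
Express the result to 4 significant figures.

τ_au = (4πε₀)²ℏ³/(m_e e⁴)
E_h = 4.354e-18 J
ℏ/E_h = 2.423e-17 s

2.423e-17 s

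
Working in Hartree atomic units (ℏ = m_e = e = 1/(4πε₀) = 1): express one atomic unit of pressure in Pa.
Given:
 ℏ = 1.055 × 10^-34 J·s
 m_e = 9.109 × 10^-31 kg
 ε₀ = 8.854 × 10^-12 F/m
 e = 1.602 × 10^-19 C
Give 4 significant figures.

Dimensional analysis gives P_au = E_h/a₀³ = m_e⁴e¹⁰/((4πε₀)⁵ℏ⁸).
E_h = 4.354 × 10^-18 J
a₀ = 5.297 × 10^-11 m
E_h/a₀³ = 2.929 × 10^13 Pa

2.929 × 10^13 Pa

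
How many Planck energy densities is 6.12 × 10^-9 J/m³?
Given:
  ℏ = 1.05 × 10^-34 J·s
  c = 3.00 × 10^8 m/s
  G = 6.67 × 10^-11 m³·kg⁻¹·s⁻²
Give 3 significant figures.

1.31 × 10^-122

Planck energy density: u_P = c⁷/(ℏG²) = 4.68 × 10^113 J/m³.
6.12 × 10^-9 / 4.68 × 10^113 = 1.31 × 10^-122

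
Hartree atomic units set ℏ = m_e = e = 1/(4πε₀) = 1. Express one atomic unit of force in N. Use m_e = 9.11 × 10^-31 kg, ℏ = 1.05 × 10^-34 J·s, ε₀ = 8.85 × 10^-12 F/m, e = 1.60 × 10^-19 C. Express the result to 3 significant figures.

8.33 × 10^-8 N

From ℏ = m_e = e = 1/(4πε₀) = 1 the force scale is F_au = E_h/a₀ = m_e²e⁶/((4πε₀)³ℏ⁴).
E_h = 4.38 × 10^-18 J
a₀ = 5.26 × 10^-11 m
E_h/a₀ = 8.33 × 10^-8 N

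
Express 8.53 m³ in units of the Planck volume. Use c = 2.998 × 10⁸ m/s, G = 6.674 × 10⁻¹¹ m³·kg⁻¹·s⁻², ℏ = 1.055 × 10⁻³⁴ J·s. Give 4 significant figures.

Planck volume: V_P = (ℏG/c³)^(3/2) = 4.224 × 10⁻¹⁰⁵ m³.
8.53 / 4.224 × 10⁻¹⁰⁵ = 2.019 × 10¹⁰⁵

2.019 × 10¹⁰⁵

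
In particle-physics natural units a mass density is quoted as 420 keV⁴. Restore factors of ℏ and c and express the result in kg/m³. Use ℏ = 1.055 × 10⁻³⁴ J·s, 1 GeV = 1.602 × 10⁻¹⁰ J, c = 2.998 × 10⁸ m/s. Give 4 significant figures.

Mass density is [E]/(c²[L]³) = [E]⁴/(ℏ³c⁵).
1 GeV⁴ → 1/(ℏ³c⁵) × (1 GeV in J)⁴ = 2.316 × 10²⁰ kg/m³.
Convert the energy scale: 420 keV⁴ = 4.20 × 10⁻²² GeV⁴.
Result: 4.20 × 10⁻²² × 2.316 × 10²⁰ = 0.09727 kg/m³.

0.09727 kg/m³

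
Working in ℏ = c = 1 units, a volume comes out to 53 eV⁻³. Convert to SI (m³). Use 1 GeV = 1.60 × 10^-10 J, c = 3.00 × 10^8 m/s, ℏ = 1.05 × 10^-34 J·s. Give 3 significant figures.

Volume is [L]³ = [E]⁻³·(ℏc)³.
1 GeV⁻³ → (ℏc)³ × (1 GeV in J)⁻³ = 7.63 × 10^-48 m³.
Convert the energy scale: 53 eV⁻³ = 5.30 × 10^28 GeV⁻³.
Result: 5.30 × 10^28 × 7.63 × 10^-48 = 4.04 × 10^-19 m³.

4.04 × 10^-19 m³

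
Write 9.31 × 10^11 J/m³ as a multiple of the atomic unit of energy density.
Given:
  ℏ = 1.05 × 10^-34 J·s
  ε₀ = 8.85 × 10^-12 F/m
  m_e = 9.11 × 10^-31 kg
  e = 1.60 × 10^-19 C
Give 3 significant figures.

atomic unit of energy density: u_au = E_h/a₀³ = m_e⁴e¹⁰/((4πε₀)⁵ℏ⁸) = 3.01 × 10^13 J/m³.
9.31 × 10^11 / 3.01 × 10^13 = 0.0309

0.0309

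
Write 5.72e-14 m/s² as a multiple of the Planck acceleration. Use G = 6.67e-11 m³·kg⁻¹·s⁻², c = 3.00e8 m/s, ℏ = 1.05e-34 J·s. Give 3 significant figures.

1.02e-65

Planck acceleration: a_P = √(c⁷/(ℏG)) = 5.59e51 m/s².
5.72e-14 / 5.59e51 = 1.02e-65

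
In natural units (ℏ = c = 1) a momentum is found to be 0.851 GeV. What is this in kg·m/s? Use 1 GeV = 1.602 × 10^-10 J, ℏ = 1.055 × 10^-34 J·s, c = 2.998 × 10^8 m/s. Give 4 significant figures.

Momentum is [E]/c; divide by c.
1 GeV → 1/c × (1 GeV in J) = 5.344 × 10^-19 kg·m/s.
Result: 0.851 × 5.344 × 10^-19 = 4.547 × 10^-19 kg·m/s.

4.547 × 10^-19 kg·m/s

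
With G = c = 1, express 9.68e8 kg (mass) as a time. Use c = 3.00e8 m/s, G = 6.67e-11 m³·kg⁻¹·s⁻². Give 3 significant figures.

Mass → time via G/c³.
9.68e8 kg × (G/c³) = 2.39e-27 s

2.39e-27 s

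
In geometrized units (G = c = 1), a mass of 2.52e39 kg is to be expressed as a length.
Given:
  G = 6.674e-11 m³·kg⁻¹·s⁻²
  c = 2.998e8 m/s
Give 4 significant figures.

In G = c = 1 units mass has dimensions of length; the conversion factor is G/c².
2.52e39 kg × (G/c²) = 1.871e12 m

1.871e12 m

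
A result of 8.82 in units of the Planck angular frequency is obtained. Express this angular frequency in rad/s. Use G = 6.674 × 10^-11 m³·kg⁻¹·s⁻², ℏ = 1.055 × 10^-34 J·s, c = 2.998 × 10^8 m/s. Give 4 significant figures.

1.636 × 10^44 rad/s

One Planck angular frequency: ω_P = √(c⁵/(ℏG)) = 1.855 × 10^43 rad/s.
8.82 × 1.855 × 10^43 rad/s = 1.636 × 10^44 rad/s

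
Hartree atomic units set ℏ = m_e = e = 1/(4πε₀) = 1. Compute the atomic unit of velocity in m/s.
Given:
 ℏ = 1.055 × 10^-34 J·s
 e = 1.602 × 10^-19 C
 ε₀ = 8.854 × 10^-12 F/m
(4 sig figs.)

The unique combination of the constants set to 1 with dimensions of velocity is v_au = e²/(4πε₀ℏ).
  = 2.566 × 10^-38 / 1.174 × 10^-44
  = 2.186 × 10^6 m/s

2.186 × 10^6 m/s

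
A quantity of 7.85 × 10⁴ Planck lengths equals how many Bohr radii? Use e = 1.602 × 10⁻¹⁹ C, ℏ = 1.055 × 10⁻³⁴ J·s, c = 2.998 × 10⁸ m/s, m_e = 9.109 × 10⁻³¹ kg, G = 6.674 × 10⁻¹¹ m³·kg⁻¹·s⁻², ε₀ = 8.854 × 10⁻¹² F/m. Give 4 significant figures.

2.395 × 10⁻²⁰

Planck length: ℓ_P = √(ℏG/c³) = 1.616 × 10⁻³⁵ m
Bohr radius: a₀ = 4πε₀ℏ²/(m_e e²) = 5.297 × 10⁻¹¹ m
7.85 × 10⁴ × 1.616 × 10⁻³⁵ / 5.297 × 10⁻¹¹ = 2.395 × 10⁻²⁰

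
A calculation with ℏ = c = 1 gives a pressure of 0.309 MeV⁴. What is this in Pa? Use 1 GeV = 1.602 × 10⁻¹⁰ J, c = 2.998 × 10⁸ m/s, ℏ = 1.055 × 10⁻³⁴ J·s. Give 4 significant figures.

6.432 × 10²⁴ Pa

Pressure is [E]/[L]³ = [E]⁴/(ℏc)³.
1 GeV⁴ → 1/(ℏc)³ × (1 GeV in J)⁴ = 2.082 × 10³⁷ Pa.
Convert the energy scale: 0.309 MeV⁴ = 3.09 × 10⁻¹³ GeV⁴.
Result: 3.09 × 10⁻¹³ × 2.082 × 10³⁷ = 6.432 × 10²⁴ Pa.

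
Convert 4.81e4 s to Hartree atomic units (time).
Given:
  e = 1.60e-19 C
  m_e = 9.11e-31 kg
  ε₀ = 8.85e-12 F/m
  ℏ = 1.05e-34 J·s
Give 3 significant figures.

2.01e21

atomic unit of time: τ_au = (4πε₀)²ℏ³/(m_e e⁴) = 2.40e-17 s.
4.81e4 / 2.40e-17 = 2.01e21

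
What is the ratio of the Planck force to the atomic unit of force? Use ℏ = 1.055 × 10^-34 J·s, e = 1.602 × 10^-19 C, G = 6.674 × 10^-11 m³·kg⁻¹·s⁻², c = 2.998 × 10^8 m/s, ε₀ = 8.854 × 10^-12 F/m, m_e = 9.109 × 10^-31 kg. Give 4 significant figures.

Planck force: F_P = c⁴/G = 1.210 × 10^44 N
atomic unit of force: F_au = E_h/a₀ = m_e²e⁶/((4πε₀)³ℏ⁴) = 8.220 × 10^-8 N
ratio = 1.210 × 10^44 / 8.220 × 10^-8 = 1.473 × 10^51

1.473 × 10^51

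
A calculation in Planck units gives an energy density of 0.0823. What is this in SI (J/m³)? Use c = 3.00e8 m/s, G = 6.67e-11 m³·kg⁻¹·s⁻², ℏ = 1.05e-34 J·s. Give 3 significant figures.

3.85e112 J/m³

One Planck energy density: u_P = c⁷/(ℏG²) = 4.68e113 J/m³.
0.0823 × 4.68e113 J/m³ = 3.85e112 J/m³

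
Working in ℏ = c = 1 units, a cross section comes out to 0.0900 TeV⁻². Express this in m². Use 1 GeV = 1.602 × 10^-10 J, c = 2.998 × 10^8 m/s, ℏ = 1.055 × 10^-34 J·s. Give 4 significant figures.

Area is [L]² = [E]⁻²·(ℏc)²; restore (ℏc)².
1 GeV⁻² → (ℏc)² × (1 GeV in J)⁻² = 3.898 × 10^-32 m².
Convert the energy scale: 0.0900 TeV⁻² = 9.00 × 10^-8 GeV⁻².
Result: 9.00 × 10^-8 × 3.898 × 10^-32 = 3.508 × 10^-39 m².

3.508 × 10^-39 m²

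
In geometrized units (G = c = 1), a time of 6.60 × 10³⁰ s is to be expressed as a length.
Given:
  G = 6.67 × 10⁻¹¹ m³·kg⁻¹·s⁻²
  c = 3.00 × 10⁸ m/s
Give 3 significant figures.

Time → length via c.
6.60 × 10³⁰ s × (c) = 1.98 × 10³⁹ m

1.98 × 10³⁹ m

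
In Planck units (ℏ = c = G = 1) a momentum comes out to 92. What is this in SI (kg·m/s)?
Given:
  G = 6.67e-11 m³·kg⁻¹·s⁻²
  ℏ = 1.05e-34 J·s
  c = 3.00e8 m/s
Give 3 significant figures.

One Planck momentum: p_P = √(ℏc³/G) = 6.52 kg·m/s.
92 × 6.52 kg·m/s = 600 kg·m/s

600 kg·m/s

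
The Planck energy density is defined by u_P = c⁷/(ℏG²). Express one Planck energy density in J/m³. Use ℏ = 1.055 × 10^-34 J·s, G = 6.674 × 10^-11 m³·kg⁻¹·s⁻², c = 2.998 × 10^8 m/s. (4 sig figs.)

u_P = c⁷/(ℏG²)
  = 2.177 × 10^59 / 4.699 × 10^-55
  = 4.632 × 10^113 J/m³

4.632 × 10^113 J/m³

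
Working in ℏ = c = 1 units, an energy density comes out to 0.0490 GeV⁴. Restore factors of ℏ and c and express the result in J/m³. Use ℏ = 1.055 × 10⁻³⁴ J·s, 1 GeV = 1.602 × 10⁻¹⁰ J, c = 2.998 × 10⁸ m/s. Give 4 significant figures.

[E]/[L]³ = [E]⁴/(ℏc)³; restore (ℏc)⁻³.
1 GeV⁴ → 1/(ℏc)³ × (1 GeV in J)⁴ = 2.082 × 10³⁷ J/m³.
Result: 0.0490 × 2.082 × 10³⁷ = 1.020 × 10³⁶ J/m³.

1.020 × 10³⁶ J/m³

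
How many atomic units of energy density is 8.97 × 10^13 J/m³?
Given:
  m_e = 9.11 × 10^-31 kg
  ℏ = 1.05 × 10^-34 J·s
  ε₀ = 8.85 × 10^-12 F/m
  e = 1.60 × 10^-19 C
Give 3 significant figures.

2.98

atomic unit of energy density: u_au = E_h/a₀³ = m_e⁴e¹⁰/((4πε₀)⁵ℏ⁸) = 3.01 × 10^13 J/m³.
8.97 × 10^13 / 3.01 × 10^13 = 2.98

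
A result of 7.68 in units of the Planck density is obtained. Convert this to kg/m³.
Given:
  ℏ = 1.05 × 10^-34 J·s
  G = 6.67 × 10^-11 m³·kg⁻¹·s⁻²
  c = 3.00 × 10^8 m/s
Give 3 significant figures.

One Planck density: ρ_P = c⁵/(ℏG²) = 5.20 × 10^96 kg/m³.
7.68 × 5.20 × 10^96 kg/m³ = 4.00 × 10^97 kg/m³

4.00 × 10^97 kg/m³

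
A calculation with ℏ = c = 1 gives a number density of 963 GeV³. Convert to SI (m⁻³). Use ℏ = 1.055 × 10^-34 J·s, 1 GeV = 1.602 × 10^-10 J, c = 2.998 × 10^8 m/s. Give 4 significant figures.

1.251 × 10^50 m⁻³

Number density is [L]⁻³ = [E]³/(ℏc)³.
1 GeV³ → 1/(ℏc)³ × (1 GeV in J)³ = 1.299 × 10^47 m⁻³.
Result: 963 × 1.299 × 10^47 = 1.251 × 10^50 m⁻³.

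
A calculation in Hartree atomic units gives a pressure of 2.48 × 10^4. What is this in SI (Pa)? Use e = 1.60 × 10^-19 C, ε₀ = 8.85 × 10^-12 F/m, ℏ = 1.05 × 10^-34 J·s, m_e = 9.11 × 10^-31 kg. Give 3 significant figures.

7.47 × 10^17 Pa

One atomic unit of pressure: P_au = E_h/a₀³ = m_e⁴e¹⁰/((4πε₀)⁵ℏ⁸) = 3.01 × 10^13 Pa.
2.48 × 10^4 × 3.01 × 10^13 Pa = 7.47 × 10^17 Pa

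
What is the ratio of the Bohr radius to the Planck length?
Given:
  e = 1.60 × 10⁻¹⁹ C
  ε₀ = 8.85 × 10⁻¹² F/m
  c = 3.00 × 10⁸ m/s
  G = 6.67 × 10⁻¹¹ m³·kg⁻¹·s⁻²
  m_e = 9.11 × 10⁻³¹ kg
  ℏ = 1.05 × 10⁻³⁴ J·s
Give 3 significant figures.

Bohr radius: a₀ = 4πε₀ℏ²/(m_e e²) = 5.26 × 10⁻¹¹ m
Planck length: ℓ_P = √(ℏG/c³) = 1.61 × 10⁻³⁵ m
ratio = 5.26 × 10⁻¹¹ / 1.61 × 10⁻³⁵ = 3.26 × 10²⁴

3.26 × 10²⁴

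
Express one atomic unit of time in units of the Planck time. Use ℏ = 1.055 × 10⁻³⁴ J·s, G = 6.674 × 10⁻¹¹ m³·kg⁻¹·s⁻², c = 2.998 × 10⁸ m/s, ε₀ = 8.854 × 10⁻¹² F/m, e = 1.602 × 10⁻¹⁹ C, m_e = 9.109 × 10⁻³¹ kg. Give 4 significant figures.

4.494 × 10²⁶

atomic unit of time: τ_au = (4πε₀)²ℏ³/(m_e e⁴) = 2.423 × 10⁻¹⁷ s
Planck time: t_P = √(ℏG/c⁵) = 5.392 × 10⁻⁴⁴ s
ratio = 2.423 × 10⁻¹⁷ / 5.392 × 10⁻⁴⁴ = 4.494 × 10²⁶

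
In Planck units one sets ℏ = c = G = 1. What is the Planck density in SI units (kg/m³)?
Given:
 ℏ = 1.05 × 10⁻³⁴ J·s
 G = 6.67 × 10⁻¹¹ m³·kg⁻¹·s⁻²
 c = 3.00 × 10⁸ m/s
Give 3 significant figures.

5.20 × 10⁹⁶ kg/m³

ρ_P = c⁵/(ℏG²)
  = 2.43 × 10⁴² / 4.67 × 10⁻⁵⁵
  = 5.20 × 10⁹⁶ kg/m³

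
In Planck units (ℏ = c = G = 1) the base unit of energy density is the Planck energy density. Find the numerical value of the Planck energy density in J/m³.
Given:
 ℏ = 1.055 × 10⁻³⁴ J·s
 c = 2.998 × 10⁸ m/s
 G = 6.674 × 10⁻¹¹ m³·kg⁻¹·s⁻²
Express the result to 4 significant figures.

4.632 × 10¹¹³ J/m³

u_P = c⁷/(ℏG²)
  = 2.177 × 10⁵⁹ / 4.699 × 10⁻⁵⁵
  = 4.632 × 10¹¹³ J/m³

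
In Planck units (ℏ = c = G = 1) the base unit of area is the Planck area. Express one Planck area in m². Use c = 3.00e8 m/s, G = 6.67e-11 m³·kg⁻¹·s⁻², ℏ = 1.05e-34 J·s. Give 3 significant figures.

A_P = ℏG/c³
  = 7.00e-45 / 2.70e25
  = 2.59e-70 m²

2.59e-70 m²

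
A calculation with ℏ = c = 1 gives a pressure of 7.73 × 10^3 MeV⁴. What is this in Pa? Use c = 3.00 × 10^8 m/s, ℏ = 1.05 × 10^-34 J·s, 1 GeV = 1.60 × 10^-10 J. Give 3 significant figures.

Pressure is [E]/[L]³ = [E]⁴/(ℏc)³.
1 GeV⁴ → 1/(ℏc)³ × (1 GeV in J)⁴ = 2.10 × 10^37 Pa.
Convert the energy scale: 7.73 × 10^3 MeV⁴ = 7.73 × 10^-9 GeV⁴.
Result: 7.73 × 10^-9 × 2.10 × 10^37 = 1.62 × 10^29 Pa.

1.62 × 10^29 Pa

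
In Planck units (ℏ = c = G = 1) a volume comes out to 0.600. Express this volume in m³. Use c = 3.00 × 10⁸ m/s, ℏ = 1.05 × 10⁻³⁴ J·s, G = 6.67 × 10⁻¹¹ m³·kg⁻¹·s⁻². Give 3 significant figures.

One Planck volume: V_P = (ℏG/c³)^(3/2) = 4.18 × 10⁻¹⁰⁵ m³.
0.600 × 4.18 × 10⁻¹⁰⁵ m³ = 2.51 × 10⁻¹⁰⁵ m³

2.51 × 10⁻¹⁰⁵ m³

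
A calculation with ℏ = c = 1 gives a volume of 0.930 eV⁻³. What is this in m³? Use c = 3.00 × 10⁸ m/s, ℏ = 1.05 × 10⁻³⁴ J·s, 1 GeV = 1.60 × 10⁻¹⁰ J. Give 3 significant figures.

7.10 × 10⁻²¹ m³

Volume is [L]³ = [E]⁻³·(ℏc)³.
1 GeV⁻³ → (ℏc)³ × (1 GeV in J)⁻³ = 7.63 × 10⁻⁴⁸ m³.
Convert the energy scale: 0.930 eV⁻³ = 9.30 × 10²⁶ GeV⁻³.
Result: 9.30 × 10²⁶ × 7.63 × 10⁻⁴⁸ = 7.10 × 10⁻²¹ m³.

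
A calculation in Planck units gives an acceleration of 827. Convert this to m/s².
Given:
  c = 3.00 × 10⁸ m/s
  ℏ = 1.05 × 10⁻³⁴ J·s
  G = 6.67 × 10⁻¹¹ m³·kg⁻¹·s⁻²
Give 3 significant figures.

4.62 × 10⁵⁴ m/s²

One Planck acceleration: a_P = √(c⁷/(ℏG)) = 5.59 × 10⁵¹ m/s².
827 × 5.59 × 10⁵¹ m/s² = 4.62 × 10⁵⁴ m/s²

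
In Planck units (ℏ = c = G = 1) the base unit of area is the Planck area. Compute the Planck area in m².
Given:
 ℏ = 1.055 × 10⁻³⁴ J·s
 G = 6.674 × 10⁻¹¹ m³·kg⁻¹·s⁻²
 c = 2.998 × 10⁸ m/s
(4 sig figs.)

A_P = ℏG/c³
  = 7.041 × 10⁻⁴⁵ / 2.695 × 10²⁵
  = 2.613 × 10⁻⁷⁰ m²

2.613 × 10⁻⁷⁰ m²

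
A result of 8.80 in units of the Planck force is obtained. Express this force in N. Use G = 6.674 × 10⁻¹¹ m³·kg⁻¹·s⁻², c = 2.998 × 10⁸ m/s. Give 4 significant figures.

One Planck force: F_P = c⁴/G = 1.210 × 10⁴⁴ N.
8.80 × 1.210 × 10⁴⁴ N = 1.065 × 10⁴⁵ N

1.065 × 10⁴⁵ N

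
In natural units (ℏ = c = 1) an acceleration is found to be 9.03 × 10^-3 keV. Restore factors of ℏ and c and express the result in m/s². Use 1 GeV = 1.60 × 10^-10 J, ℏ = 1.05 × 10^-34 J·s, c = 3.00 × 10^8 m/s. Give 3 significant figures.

Acceleration is [L]/[T]² = c·[E]/ℏ.
1 GeV → c/ℏ × (1 GeV in J) = 4.57 × 10^32 m/s².
Convert the energy scale: 9.03 × 10^-3 keV = 9.03 × 10^-9 GeV.
Result: 9.03 × 10^-9 × 4.57 × 10^32 = 4.13 × 10^24 m/s².

4.13 × 10^24 m/s²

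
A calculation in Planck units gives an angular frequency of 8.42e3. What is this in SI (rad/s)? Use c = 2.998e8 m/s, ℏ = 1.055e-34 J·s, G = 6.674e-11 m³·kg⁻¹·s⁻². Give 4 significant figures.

One Planck angular frequency: ω_P = √(c⁵/(ℏG)) = 1.855e43 rad/s.
8.42e3 × 1.855e43 rad/s = 1.562e47 rad/s

1.562e47 rad/s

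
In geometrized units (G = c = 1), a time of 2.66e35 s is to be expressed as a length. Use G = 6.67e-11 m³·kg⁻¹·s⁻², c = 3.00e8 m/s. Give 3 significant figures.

7.98e43 m

Time → length via c.
2.66e35 s × (c) = 7.98e43 m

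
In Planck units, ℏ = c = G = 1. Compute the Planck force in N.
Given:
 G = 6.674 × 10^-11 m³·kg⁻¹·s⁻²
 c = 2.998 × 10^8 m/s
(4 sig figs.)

From ℏ = c = G = 1 the force scale is F_P = c⁴/G.
  = 8.078 × 10^33 / 6.674 × 10^-11
  = 1.210 × 10^44 N

1.210 × 10^44 N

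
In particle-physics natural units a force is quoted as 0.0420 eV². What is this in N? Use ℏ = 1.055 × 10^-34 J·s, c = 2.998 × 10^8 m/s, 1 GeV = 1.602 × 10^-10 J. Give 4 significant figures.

Force is [E]/[L] = [E]²/(ℏc); restore (ℏc)⁻¹.
1 GeV² → 1/(ℏc) × (1 GeV in J)² = 8.114 × 10^5 N.
Convert the energy scale: 0.0420 eV² = 4.20 × 10^-20 GeV².
Result: 4.20 × 10^-20 × 8.114 × 10^5 = 3.408 × 10^-14 N.

3.408 × 10^-14 N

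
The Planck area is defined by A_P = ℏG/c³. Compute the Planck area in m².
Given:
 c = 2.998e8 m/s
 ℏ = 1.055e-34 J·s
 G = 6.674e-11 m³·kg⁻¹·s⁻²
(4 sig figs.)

A_P = ℏG/c³
  = 7.041e-45 / 2.695e25
  = 2.613e-70 m²

2.613e-70 m²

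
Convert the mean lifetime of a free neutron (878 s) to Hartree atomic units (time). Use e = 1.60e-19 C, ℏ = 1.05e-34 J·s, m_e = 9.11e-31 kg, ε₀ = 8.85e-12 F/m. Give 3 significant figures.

3.66e19

atomic unit of time: τ_au = (4πε₀)²ℏ³/(m_e e⁴) = 2.40e-17 s.
878 / 2.40e-17 = 3.66e19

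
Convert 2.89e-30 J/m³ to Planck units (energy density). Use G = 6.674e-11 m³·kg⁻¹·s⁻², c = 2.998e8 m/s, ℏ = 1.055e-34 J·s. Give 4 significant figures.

6.239e-144

Planck energy density: u_P = c⁷/(ℏG²) = 4.632e113 J/m³.
2.89e-30 / 4.632e113 = 6.239e-144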